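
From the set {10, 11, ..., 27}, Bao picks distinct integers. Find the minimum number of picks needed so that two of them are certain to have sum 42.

13

A set avoiding the sum 42 can contain at most one of each pair {x, 42−x}, plus the 6 elements whose complement lies outside the range or equal to its own complement.
The integers 10, …, 21 (12 of them) are such a set: any two sum to at least 10+11 = 21 and at most 20+21 = 41 < 42.
Pigeonhole: any 13th integer completes one of the 6 pairs, so 13 choices force a sum of 42.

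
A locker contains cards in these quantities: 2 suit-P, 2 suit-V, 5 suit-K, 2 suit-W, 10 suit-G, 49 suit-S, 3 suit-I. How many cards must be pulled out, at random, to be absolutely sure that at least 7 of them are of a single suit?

27

An adversary could hand out at most 6 cards per suit (5 suits run out sooner): 2 + 2 + 5 + 2 + 6 + 6 + 3 = 26 cards and still no suit has 7.
One more card lands in a suit already at 6, so 27 draws are enough and 26 are not.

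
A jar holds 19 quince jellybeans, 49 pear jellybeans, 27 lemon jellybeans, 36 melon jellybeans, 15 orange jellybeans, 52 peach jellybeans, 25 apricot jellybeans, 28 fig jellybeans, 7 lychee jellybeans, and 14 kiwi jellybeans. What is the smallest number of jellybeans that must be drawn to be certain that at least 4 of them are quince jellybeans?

In the worst case for collecting quince jellybeans, every non-quince jellybean comes out first.
There are 49 + 27 + 36 + 15 + 52 + 25 + 28 + 7 + 14 = 253 non-quince jellybeans altogether.
After those, each further jellybean must be quince, so 253 + 4 = 257 draws guarantee 4 quince jellybeans.

257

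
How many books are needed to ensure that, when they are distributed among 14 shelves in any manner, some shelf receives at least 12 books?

155

With 154 books one could put exactly 11 in each of the 14 shelves, and no shelf would reach 12.
One more book must land in a shelf that already has 11, giving it 12.
So 14 × 11 + 1 = 155 books are required.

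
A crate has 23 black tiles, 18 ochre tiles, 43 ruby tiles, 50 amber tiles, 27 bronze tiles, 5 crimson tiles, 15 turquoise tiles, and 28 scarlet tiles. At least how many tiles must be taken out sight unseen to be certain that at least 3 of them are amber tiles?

162

In the worst case for collecting amber tiles, every non-amber tile comes out first.
There are 23 + 18 + 43 + 27 + 5 + 15 + 28 = 159 non-amber tiles altogether.
After those, each further tile must be amber, so 159 + 3 = 162 draws guarantee 3 amber tiles.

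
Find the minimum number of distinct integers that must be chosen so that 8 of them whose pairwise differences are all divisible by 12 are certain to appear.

85

Integers whose pairwise differences are multiples of 12 are exactly those sharing a remainder mod 12. The 12 residue classes mod 12 are the pigeonholes.
With 84 integers one could put 7 in each residue class and have no class reach 8.
The 85th integer pushes some class to 8, so 12·7 + 1 = 85.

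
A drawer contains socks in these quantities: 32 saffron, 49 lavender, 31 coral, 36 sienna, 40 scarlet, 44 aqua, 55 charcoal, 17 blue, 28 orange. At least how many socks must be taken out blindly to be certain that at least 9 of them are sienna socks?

In the worst case for collecting sienna socks, every non-sienna sock comes out first.
There are 32 + 49 + 31 + 40 + 44 + 55 + 17 + 28 = 296 non-sienna socks altogether.
After those, each further sock must be sienna, so 296 + 9 = 305 draws guarantee 9 sienna socks.

305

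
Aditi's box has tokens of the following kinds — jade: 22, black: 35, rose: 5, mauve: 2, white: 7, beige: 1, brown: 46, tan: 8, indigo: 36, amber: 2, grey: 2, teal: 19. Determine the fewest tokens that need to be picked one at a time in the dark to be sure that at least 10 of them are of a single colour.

73

Put each drawn token into a box by colour. The largest draw with every box below 10 takes min(count, 9) from each colour; colours with fewer than 9 contribute all they have.
Σ min(cᵢ, 9) = 9 + 9 + 5 + 2 + 7 + 1 + 9 + 8 + 9 + 2 + 2 + 9 = 72.
Draw number 72 + 1 = 73 must push one box to 10.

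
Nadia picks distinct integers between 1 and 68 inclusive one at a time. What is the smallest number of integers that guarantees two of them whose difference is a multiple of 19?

Integers whose pairwise differences are multiples of 19 are exactly those sharing a remainder mod 19. By pigeonhole, the 19 residue classes mod 19 are the pigeonholes.
With 19 integers one could put 1 in each residue class and have no class reach 2.
The 20th integer pushes some class to 2, so 19·1 + 1 = 20.

20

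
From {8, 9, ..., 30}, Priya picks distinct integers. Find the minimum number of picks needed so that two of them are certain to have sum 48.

18

A set avoiding the sum 48 can contain at most one of each pair {x, 48−x}, plus the 11 elements whose complement lies outside the range or equal to its own complement.
The integers 8, …, 24 (17 of them) are such a set: any two sum to at least 8+9 = 17 and at most 23+24 = 47 < 48.
By the pigeonhole principle, any 18th integer completes one of the 6 pairs, so 18 choices force a sum of 48.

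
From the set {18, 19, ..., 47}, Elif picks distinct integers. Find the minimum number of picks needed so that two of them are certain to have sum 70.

19

Two chosen integers sum to 70 exactly when both halves of some pair {x, 70−x} with 23 ≤ x ≤ 70−x ≤ 47 are chosen — 12 such pairs.
The remaining 6 elements (those with no distinct partner in range) can never complete a 70-sum, so the worst case takes all of them and one from each pair: 6 + 12 = 18.
The 19th integer has to be the second member of some pair, so 18 + 1 = 19.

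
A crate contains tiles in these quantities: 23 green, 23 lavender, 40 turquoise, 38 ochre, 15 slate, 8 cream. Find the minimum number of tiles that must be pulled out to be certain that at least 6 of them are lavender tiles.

130

In the worst case for collecting lavender tiles, every non-lavender tile comes out first.
There are 23 + 40 + 38 + 15 + 8 = 124 non-lavender tiles altogether.
After those, each further tile must be lavender, so 124 + 6 = 130 draws guarantee 6 lavender tiles.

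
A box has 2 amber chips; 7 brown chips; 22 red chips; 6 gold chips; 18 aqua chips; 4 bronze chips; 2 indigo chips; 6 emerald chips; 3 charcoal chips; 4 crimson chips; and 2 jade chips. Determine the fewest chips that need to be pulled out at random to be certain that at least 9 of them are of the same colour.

53

An adversary could hand out at most 8 chips per colour (9 colours run out sooner): 2 + 7 + 8 + 6 + 8 + 4 + 2 + 6 + 3 + 4 + 2 = 52 chips and still no colour has 9.
One more chip lands in a colour already at 8, so 53 draws are enough and 52 are not.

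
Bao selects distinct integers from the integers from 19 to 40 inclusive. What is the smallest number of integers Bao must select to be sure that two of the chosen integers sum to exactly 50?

17

A set avoiding the sum 50 can contain at most one of each pair {x, 50−x}, plus the 10 elements whose complement lies outside the range or equal to its own complement.
The integers 25, …, 40 (16 of them) are such a set: any two sum to at least 25+26 = 51 > 50.
Any 17th integer completes one of the 6 pairs, so 17 choices force a sum of 50.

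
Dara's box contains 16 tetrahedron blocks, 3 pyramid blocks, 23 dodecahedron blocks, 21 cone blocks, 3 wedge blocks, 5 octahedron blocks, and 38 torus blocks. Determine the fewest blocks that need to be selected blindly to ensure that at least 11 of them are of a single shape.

52

By pigeonhole, put each drawn block into a box by shape. The largest draw with every box below 11 takes min(count, 10) from each shape; shapes with fewer than 10 contribute all they have.
Σ min(cᵢ, 10) = 10 + 3 + 10 + 10 + 3 + 5 + 10 = 51.
Draw number 51 + 1 = 52 must push one box to 11.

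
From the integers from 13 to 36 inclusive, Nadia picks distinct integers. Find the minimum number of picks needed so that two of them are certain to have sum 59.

18

A set avoiding the sum 59 can contain at most one of each pair {x, 59−x}, plus the 10 elements whose complement lies outside the range.
The integers 13, …, 29 (17 of them) are such a set: any two sum to at least 13+14 = 27 and at most 28+29 = 57 < 59.
Any 18th integer completes one of the 7 pairs, so 18 choices force a sum of 59.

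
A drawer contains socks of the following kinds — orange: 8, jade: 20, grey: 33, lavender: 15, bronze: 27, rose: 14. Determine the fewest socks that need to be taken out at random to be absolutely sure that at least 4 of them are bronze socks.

In the worst case for collecting bronze socks, every non-bronze sock comes out first.
There are 8 + 20 + 33 + 15 + 14 = 90 non-bronze socks altogether.
After those, each further sock must be bronze, so 90 + 4 = 94 draws guarantee 4 bronze socks.

94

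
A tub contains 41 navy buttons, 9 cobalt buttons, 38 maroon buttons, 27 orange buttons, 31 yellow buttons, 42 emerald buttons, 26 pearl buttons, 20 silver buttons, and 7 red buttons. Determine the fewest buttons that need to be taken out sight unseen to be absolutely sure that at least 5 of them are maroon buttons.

208

In the worst case for collecting maroon buttons, every non-maroon button comes out first.
There are 41 + 9 + 27 + 31 + 42 + 26 + 20 + 7 = 203 non-maroon buttons altogether.
After those, each further button must be maroon, so 203 + 5 = 208 draws guarantee 5 maroon buttons.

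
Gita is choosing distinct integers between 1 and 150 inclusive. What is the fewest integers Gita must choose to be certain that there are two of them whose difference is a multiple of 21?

Integers whose pairwise differences are multiples of 21 are exactly those sharing a remainder mod 21. The 21 residue classes mod 21 are the pigeonholes.
With 21 integers one could put 1 in each residue class and have no class reach 2.
The 22nd integer pushes some class to 2, so 21·1 + 1 = 22.

22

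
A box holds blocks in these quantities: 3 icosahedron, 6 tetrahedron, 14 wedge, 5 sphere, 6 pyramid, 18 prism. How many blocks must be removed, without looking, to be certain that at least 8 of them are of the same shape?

35

Pigeonhole: put each drawn block into a box by shape. The largest draw with every box below 8 takes min(count, 7) from each shape; shapes with fewer than 7 contribute all they have.
Σ min(cᵢ, 7) = 3 + 6 + 7 + 5 + 6 + 7 = 34.
Draw number 34 + 1 = 35 must push one box to 8.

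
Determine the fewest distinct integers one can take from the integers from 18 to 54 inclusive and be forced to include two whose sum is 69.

Two chosen integers sum to 69 exactly when both halves of some pair {x, 69−x} with 18 ≤ x ≤ 69−x ≤ 51 are chosen — 17 such pairs.
The remaining 3 elements (those with no distinct partner in range) can never complete a 69-sum, so the worst case takes all of them and one from each pair: 3 + 17 = 20.
The 21st integer has to be the second member of some pair, so 20 + 1 = 21.

21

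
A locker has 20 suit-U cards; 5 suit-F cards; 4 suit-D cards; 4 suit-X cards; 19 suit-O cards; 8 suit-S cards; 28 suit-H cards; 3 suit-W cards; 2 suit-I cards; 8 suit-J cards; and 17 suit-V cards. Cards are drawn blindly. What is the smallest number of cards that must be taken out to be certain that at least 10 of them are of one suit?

Put each drawn card into a box by suit. The largest draw with every box below 10 takes min(count, 9) from each suit; suits with fewer than 9 contribute all they have.
Σ min(cᵢ, 9) = 9 + 5 + 4 + 4 + 9 + 8 + 9 + 3 + 2 + 8 + 9 = 70.
Draw number 70 + 1 = 71 must push one box to 10.

71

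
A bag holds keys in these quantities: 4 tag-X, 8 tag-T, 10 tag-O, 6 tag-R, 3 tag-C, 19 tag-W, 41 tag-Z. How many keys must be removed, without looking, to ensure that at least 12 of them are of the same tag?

Pigeonhole: put each drawn key into a box by tag. The largest draw with every box below 12 takes min(count, 11) from each tag; tags with fewer than 11 contribute all they have.
Σ min(cᵢ, 11) = 4 + 8 + 10 + 6 + 3 + 11 + 11 = 53.
Draw number 53 + 1 = 54 must push one box to 12.

54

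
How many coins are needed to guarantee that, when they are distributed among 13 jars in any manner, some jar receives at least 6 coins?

66

With 65 coins one could put exactly 5 in each of the 13 jars, and no jar would reach 6.
One more coin must land in a jar that already has 5, giving it 6.
So 13 × 5 + 1 = 66 coins are required.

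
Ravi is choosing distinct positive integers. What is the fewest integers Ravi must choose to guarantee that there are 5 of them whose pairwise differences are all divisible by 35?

Integers whose pairwise differences are multiples of 35 are exactly those sharing a remainder mod 35. By pigeonhole, the 35 residue classes mod 35 are the pigeonholes.
With 140 integers one could put 4 in each residue class and have no class reach 5.
The 141st integer pushes some class to 5, so 35·4 + 1 = 141.

141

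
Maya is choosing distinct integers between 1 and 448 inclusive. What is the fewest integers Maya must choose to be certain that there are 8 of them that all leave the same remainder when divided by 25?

Pigeonhole: the 25 residue classes mod 25 are the pigeonholes.
With 175 integers one could put 7 in each residue class and have no class reach 8.
The 176th integer pushes some class to 8, so 25·7 + 1 = 176.

176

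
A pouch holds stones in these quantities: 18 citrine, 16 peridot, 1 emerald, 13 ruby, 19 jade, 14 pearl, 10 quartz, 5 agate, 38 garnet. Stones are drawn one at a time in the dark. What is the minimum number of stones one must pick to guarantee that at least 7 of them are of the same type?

By the pigeonhole principle, put each drawn stone into a box by type. The largest draw with every box below 7 takes min(count, 6) from each type; types with fewer than 6 contribute all they have.
Σ min(cᵢ, 6) = 6 + 6 + 1 + 6 + 6 + 6 + 6 + 5 + 6 = 48.
Draw number 48 + 1 = 49 must push one box to 7.

49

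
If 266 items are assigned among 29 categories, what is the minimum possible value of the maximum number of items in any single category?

By the pigeonhole principle, the 29 categories are the holes and the 266 items are the pigeons.
If every category held at most 9 items, the total would be at most 29 × 9 = 261, which is less than 266.
So some category holds at least ⌈266/29⌉ = 10 items.

10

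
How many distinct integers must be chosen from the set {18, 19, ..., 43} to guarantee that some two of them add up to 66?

17

Group the elements by complementary pair {x, 66−x}: {23,43}, {24,42}, {25,41}, …, giving 10 two-element pairs; the single value 33 (it cannot pair with itself since the integers are distinct); and 5 integers whose partner 66−x falls outside [18,43].
By the pigeonhole principle, treating each of those 16 groups as a pigeonhole, one can pick one integer per group — 16 integers — with no two summing to 66.
The 17th integer lands in an occupied pair, forcing a sum of 66.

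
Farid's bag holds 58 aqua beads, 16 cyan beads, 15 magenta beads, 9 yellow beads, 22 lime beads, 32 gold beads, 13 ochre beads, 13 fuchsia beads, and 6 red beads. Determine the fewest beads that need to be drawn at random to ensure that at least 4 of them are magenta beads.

173

In the worst case for collecting magenta beads, every non-magenta bead comes out first.
There are 58 + 16 + 9 + 22 + 32 + 13 + 13 + 6 = 169 non-magenta beads altogether.
After those, each further bead must be magenta, so 169 + 4 = 173 draws guarantee 4 magenta beads.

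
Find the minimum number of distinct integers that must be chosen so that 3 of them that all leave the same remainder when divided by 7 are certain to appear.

15

Pigeonhole: the 7 residue classes mod 7 are the pigeonholes.
With 14 integers one could put 2 in each residue class and have no class reach 3.
The 15th integer pushes some class to 3, so 7·2 + 1 = 15.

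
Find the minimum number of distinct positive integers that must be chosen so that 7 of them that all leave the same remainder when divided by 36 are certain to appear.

The 36 residue classes mod 36 are the pigeonholes.
With 216 integers one could put 6 in each residue class and have no class reach 7.
The 217th integer pushes some class to 7, so 36·6 + 1 = 217.

217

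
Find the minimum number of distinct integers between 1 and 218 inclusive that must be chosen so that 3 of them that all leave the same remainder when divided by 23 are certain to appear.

The 23 residue classes mod 23 are the pigeonholes.
With 46 integers one could put 2 in each residue class and have no class reach 3.
The 47th integer pushes some class to 3, so 23·2 + 1 = 47.

47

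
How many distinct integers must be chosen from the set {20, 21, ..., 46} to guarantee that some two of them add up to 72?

Group the elements by complementary pair {x, 72−x}: {26,46}, {27,45}, {28,44}, …, giving 10 two-element pairs, the single value 36 (it cannot pair with itself since the integers are distinct), and 6 integers whose partner 72−x falls outside [20,46].
Treating each of those 17 groups as a pigeonhole, one can pick one integer per group — 17 integers — with no two summing to 72.
The 18th integer lands in an occupied pair, forcing a sum of 72.

18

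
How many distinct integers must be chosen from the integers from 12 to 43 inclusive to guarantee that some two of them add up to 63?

Two chosen integers sum to 63 exactly when both halves of some pair {x, 63−x} with 20 ≤ x ≤ 63−x ≤ 43 are chosen — 12 such pairs.
The remaining 8 elements (those with no distinct partner in range) can never complete a 63-sum, so the worst case takes all of them and one from each pair: 8 + 12 = 20.
By the pigeonhole principle, the 21st integer has to be the second member of some pair, so 20 + 1 = 21.

21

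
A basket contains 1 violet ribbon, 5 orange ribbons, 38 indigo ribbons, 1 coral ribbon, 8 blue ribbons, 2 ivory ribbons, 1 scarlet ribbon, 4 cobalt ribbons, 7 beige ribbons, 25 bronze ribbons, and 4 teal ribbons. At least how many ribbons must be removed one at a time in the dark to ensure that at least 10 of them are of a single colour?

52

By the pigeonhole principle, put each drawn ribbon into a box by colour. The largest draw with every box below 10 takes min(count, 9) from each colour; colours with fewer than 9 contribute all they have.
Σ min(cᵢ, 9) = 1 + 5 + 9 + 1 + 8 + 2 + 1 + 4 + 7 + 9 + 4 = 51.
Draw number 51 + 1 = 52 must push one box to 10.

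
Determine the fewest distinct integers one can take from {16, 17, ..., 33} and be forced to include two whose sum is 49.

10

Group the elements by complementary pair {x, 49−x}: {16,33}, {17,32}, {18,31}, …, giving 9 two-element pairs.
Treating each of those 9 groups as a pigeonhole, one can pick one integer per group — 9 integers — with no two summing to 49.
The 10th integer lands in an occupied pair, forcing a sum of 49.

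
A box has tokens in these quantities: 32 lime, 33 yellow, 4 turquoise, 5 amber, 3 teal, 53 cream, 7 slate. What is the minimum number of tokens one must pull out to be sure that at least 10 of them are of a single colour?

By pigeonhole, put each drawn token into a box by colour. The largest draw with every box below 10 takes min(count, 9) from each colour; colours with fewer than 9 contribute all they have.
Σ min(cᵢ, 9) = 9 + 9 + 4 + 5 + 3 + 9 + 7 = 46.
Draw number 46 + 1 = 47 must push one box to 10.

47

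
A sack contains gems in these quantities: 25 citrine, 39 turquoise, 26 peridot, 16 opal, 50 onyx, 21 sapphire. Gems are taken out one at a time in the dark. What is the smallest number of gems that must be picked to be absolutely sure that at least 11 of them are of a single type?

61

An adversary could hand out at most 10 gems per type: 10 + 10 + 10 + 10 + 10 + 10 = 60 gems and still no type has 11.
Pigeonhole: one more gem lands in a type already at 10, so 61 draws are enough and 60 are not.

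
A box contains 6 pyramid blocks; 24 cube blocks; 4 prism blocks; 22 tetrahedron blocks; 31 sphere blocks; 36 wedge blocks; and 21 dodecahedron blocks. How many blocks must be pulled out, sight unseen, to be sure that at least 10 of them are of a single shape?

By pigeonhole, put each drawn block into a box by shape. The largest draw with every box below 10 takes min(count, 9) from each shape; shapes with fewer than 9 contribute all they have.
Σ min(cᵢ, 9) = 6 + 9 + 4 + 9 + 9 + 9 + 9 = 55.
Draw number 55 + 1 = 56 must push one box to 10.

56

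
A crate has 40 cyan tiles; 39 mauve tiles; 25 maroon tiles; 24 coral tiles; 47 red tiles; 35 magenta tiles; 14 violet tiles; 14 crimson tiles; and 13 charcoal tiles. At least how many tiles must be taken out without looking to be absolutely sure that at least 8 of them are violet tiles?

In the worst case for collecting violet tiles, every non-violet tile comes out first.
There are 40 + 39 + 25 + 24 + 47 + 35 + 14 + 13 = 237 non-violet tiles altogether.
After those, each further tile must be violet, so 237 + 8 = 245 draws guarantee 8 violet tiles.

245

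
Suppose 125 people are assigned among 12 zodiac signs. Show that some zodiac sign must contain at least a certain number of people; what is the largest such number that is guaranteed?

11

The 12 zodiac signs are the holes and the 125 people are the pigeons.
If every zodiac sign held at most 10 people, the total would be at most 12 × 10 = 120, which is less than 125.
So some zodiac sign holds at least ⌈125/12⌉ = 11 people.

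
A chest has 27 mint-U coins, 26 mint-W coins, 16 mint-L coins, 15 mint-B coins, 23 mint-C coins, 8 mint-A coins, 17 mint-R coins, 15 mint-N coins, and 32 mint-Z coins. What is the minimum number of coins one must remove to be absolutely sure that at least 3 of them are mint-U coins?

In the worst case for collecting mint-U coins, every non-mint-U coin comes out first.
There are 26 + 16 + 15 + 23 + 8 + 17 + 15 + 32 = 152 non-mint-U coins altogether.
After those, each further coin must be mint-U, so 152 + 3 = 155 draws guarantee 3 mint-U coins.

155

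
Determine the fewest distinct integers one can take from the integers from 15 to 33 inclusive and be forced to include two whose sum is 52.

Group the elements by complementary pair {x, 52−x}: {19,33}, {20,32}, {21,31}, …, giving 7 two-element pairs, the single value 26 (it cannot pair with itself since the integers are distinct), and 4 integers whose partner 52−x falls outside [15,33].
Treating each of those 12 groups as a pigeonhole, one can pick one integer per group — 12 integers — with no two summing to 52.
The 13th integer lands in an occupied pair, forcing a sum of 52.

13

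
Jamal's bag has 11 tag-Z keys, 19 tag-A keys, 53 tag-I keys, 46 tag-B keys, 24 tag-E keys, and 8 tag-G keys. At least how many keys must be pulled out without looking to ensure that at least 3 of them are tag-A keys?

145

In the worst case for collecting tag-A keys, every non-tag-A key comes out first.
There are 11 + 53 + 46 + 24 + 8 = 142 non-tag-A keys altogether.
After those, each further key must be tag-A, so 142 + 3 = 145 draws guarantee 3 tag-A keys.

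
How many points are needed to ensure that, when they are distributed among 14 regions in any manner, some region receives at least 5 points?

With 56 points one could put exactly 4 in each of the 14 regions, and no region would reach 5.
One more point must land in a region that already has 4, giving it 5.
So 14 × 4 + 1 = 57 points are required.

57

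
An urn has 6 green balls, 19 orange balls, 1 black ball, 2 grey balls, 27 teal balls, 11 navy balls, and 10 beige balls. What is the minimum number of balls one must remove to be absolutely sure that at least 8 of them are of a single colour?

By pigeonhole, the 7 colours are the holes; the balls drawn are the pigeons.
To avoid 8 of any one colour, the worst case takes at most 7 of each colour, or every ball of a colour that has fewer than 7.
That gives 6 + 7 + 1 + 2 + 7 + 7 + 7 = 37 balls with no colour reaching 8.
The next ball forces some colour to 8, so 37 + 1 = 38.

38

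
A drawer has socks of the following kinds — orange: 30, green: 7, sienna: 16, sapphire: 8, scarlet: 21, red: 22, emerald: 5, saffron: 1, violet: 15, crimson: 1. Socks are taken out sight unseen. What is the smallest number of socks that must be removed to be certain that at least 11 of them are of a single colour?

73

The 10 colours are the holes; the socks drawn are the pigeons.
To avoid 11 of any one colour, the worst case takes at most 10 of each colour, or every sock of a colour that has fewer than 10.
That gives 10 + 7 + 10 + 8 + 10 + 10 + 5 + 1 + 10 + 1 = 72 socks with no colour reaching 11.
The next sock forces some colour to 11, so 72 + 1 = 73.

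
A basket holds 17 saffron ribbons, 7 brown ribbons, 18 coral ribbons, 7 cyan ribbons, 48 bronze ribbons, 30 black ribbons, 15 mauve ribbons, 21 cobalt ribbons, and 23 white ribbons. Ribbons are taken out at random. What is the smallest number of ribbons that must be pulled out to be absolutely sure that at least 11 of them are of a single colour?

85

An adversary could hand out at most 10 ribbons per colour (brown, cyan run out sooner): 10 + 7 + 10 + 7 + 10 + 10 + 10 + 10 + 10 = 84 ribbons and still no colour has 11.
Pigeonhole: one more ribbon lands in a colour already at 10, so 85 draws are enough and 84 are not.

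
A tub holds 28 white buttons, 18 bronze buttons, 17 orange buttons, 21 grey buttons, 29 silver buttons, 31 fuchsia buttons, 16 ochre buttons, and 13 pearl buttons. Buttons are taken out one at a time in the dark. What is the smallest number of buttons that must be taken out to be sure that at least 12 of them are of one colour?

The 8 colours are the holes; the buttons drawn are the pigeons.
To avoid 12 of any one colour, the worst case takes at most 11 of each colour.
That gives 11 + 11 + 11 + 11 + 11 + 11 + 11 + 11 = 88 buttons with no colour reaching 12.
The next button forces some colour to 12, so 88 + 1 = 89.

89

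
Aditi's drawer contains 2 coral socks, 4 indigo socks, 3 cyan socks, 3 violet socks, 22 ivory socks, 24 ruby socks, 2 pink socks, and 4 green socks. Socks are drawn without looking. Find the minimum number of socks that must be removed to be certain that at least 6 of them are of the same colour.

An adversary could hand out at most 5 socks per colour (6 colours run out sooner): 2 + 4 + 3 + 3 + 5 + 5 + 2 + 4 = 28 socks and still no colour has 6.
One more sock lands in a colour already at 5, so 29 draws are enough and 28 are not.

29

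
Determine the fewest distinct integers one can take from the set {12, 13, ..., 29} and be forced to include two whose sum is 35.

13

Group the elements by complementary pair {x, 35−x}: {12,23}, {13,22}, {14,21}, …, giving 6 two-element pairs and 6 integers whose partner 35−x falls outside [12,29].
Treating each of those 12 groups as a pigeonhole, one can pick one integer per group — 12 integers — with no two summing to 35.
The 13th integer lands in an occupied pair, forcing a sum of 35.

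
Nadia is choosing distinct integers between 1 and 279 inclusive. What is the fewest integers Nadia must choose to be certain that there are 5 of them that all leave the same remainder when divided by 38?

The 38 residue classes mod 38 are the pigeonholes.
With 152 integers one could put 4 in each residue class and have no class reach 5.
The 153rd integer pushes some class to 5, so 38·4 + 1 = 153.

153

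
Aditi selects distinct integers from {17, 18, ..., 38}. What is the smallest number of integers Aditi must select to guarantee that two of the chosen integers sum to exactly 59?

Group the elements by complementary pair {x, 59−x}: {21,38}, {22,37}, {23,36}, …, giving 9 two-element pairs and 4 integers whose partner 59−x falls outside [17,38].
By the pigeonhole principle, treating each of those 13 groups as a pigeonhole, one can pick one integer per group — 13 integers — with no two summing to 59.
The 14th integer lands in an occupied pair, forcing a sum of 59.

14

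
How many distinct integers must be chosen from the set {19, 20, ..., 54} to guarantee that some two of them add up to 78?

22

A set avoiding the sum 78 can contain at most one of each pair {x, 78−x}, plus the 6 elements whose complement lies outside the range or equal to its own complement.
The integers 19, …, 39 (21 of them) are such a set: any two sum to at least 19+20 = 39 and at most 38+39 = 77 < 78.
Any 22nd integer completes one of the 15 pairs, so 22 choices force a sum of 78.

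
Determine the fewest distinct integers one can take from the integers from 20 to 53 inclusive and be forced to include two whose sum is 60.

Two chosen integers sum to 60 exactly when both halves of some pair {x, 60−x} with 20 ≤ x ≤ 60−x ≤ 40 are chosen — 10 such pairs.
The remaining 14 elements (those with no distinct partner in range) can never complete a 60-sum, so the worst case takes all of them and one from each pair: 14 + 10 = 24.
The 25th integer has to be the second member of some pair, so 24 + 1 = 25.

25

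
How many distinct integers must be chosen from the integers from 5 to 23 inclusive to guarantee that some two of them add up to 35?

Two chosen integers sum to 35 exactly when both halves of some pair {x, 35−x} with 12 ≤ x ≤ 35−x ≤ 23 are chosen — 6 such pairs.
The remaining 7 elements (those with no distinct partner in range) can never complete a 35-sum, so the worst case takes all of them and one from each pair: 7 + 6 = 13.
Pigeonhole: the 14th integer has to be the second member of some pair, so 13 + 1 = 14.

14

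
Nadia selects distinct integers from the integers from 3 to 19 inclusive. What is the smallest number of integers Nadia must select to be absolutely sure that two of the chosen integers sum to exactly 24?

11

Group the elements by complementary pair {x, 24−x}: {5,19}, {6,18}, {7,17}, …, giving 7 two-element pairs, the single value 12 (it cannot pair with itself since the integers are distinct), and 2 integers whose partner 24−x falls outside [3,19].
By pigeonhole, treating each of those 10 groups as a pigeonhole, one can pick one integer per group — 10 integers — with no two summing to 24.
The 11th integer lands in an occupied pair, forcing a sum of 24.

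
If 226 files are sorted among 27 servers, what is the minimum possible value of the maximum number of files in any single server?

By the pigeonhole principle, the 27 servers are the holes and the 226 files are the pigeons.
If every server held at most 8 files, the total would be at most 27 × 8 = 216, which is less than 226.
So some server holds at least ⌈226/27⌉ = 9 files.

9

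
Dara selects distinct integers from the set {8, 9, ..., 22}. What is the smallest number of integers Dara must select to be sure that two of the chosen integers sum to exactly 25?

A set avoiding the sum 25 can contain at most one of each pair {x, 25−x}, plus the 5 elements whose complement lies outside the range.
The integers 13, …, 22 (10 of them) are such a set: any two sum to at least 13+14 = 27 > 25.
Any 11th integer completes one of the 5 pairs, so 11 choices force a sum of 25.

11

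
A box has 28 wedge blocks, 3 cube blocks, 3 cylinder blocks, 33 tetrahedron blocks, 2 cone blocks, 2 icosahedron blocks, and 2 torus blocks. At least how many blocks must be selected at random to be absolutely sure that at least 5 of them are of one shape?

21

An adversary could hand out at most 4 blocks per shape (5 shapes run out sooner): 4 + 3 + 3 + 4 + 2 + 2 + 2 = 20 blocks and still no shape has 5.
One more block lands in a shape already at 4, so 21 draws are enough and 20 are not.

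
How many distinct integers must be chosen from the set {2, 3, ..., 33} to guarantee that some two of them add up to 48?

A set avoiding the sum 48 can contain at most one of each pair {x, 48−x}, plus the 14 elements whose complement lies outside the range or equal to its own complement.
The integers 2, …, 24 (23 of them) are such a set: any two sum to at least 2+3 = 5 and at most 23+24 = 47 < 48.
By pigeonhole, any 24th integer completes one of the 9 pairs, so 24 choices force a sum of 48.

24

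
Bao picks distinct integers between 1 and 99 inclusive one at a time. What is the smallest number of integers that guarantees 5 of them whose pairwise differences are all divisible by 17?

69

Integers whose pairwise differences are multiples of 17 are exactly those sharing a remainder mod 17. Pigeonhole: the 17 residue classes mod 17 are the pigeonholes.
With 68 integers one could put 4 in each residue class and have no class reach 5.
The 69th integer pushes some class to 5, so 17·4 + 1 = 69.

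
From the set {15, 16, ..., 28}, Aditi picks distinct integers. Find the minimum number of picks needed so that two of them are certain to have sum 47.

10

Two chosen integers sum to 47 exactly when both halves of some pair {x, 47−x} with 19 ≤ x ≤ 47−x ≤ 28 are chosen — 5 such pairs.
The remaining 4 elements (those with no distinct partner in range) can never complete a 47-sum, so the worst case takes all of them and one from each pair: 4 + 5 = 9.
The 10th integer has to be the second member of some pair, so 9 + 1 = 10.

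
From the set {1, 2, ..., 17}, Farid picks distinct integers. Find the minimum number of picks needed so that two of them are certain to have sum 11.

13

Two chosen integers sum to 11 exactly when both halves of some pair {x, 11−x} with 1 ≤ x ≤ 11−x ≤ 10 are chosen — 5 such pairs.
The remaining 7 elements (those with no distinct partner in range) can never complete a 11-sum, so the worst case takes all of them and one from each pair: 7 + 5 = 12.
By pigeonhole, the 13th integer has to be the second member of some pair, so 12 + 1 = 13.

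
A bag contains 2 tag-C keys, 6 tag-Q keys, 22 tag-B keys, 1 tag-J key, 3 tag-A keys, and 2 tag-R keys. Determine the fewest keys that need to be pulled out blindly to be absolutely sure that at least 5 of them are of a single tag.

17

Put each drawn key into a box by tag. The largest draw with every box below 5 takes min(count, 4) from each tag; tags with fewer than 4 contribute all they have.
Σ min(cᵢ, 4) = 2 + 4 + 4 + 1 + 3 + 2 = 16.
Draw number 16 + 1 = 17 must push one box to 5.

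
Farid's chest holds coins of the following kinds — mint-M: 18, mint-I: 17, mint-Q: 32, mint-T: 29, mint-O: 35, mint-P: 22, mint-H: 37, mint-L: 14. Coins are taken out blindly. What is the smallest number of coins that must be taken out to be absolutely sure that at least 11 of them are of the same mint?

81

An adversary could hand out at most 10 coins per mint: 10 + 10 + 10 + 10 + 10 + 10 + 10 + 10 = 80 coins and still no mint has 11.
One more coin lands in a mint already at 10, so 81 draws are enough and 80 are not.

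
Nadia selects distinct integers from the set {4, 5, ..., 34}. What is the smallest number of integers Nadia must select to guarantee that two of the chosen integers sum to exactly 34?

Two chosen integers sum to 34 exactly when both halves of some pair {x, 34−x} with 4 ≤ x ≤ 34−x ≤ 30 are chosen — 13 such pairs.
The remaining 5 elements (those with no distinct partner in range) can never complete a 34-sum, so the worst case takes all of them and one from each pair: 5 + 13 = 18.
By pigeonhole, the 19th integer has to be the second member of some pair, so 18 + 1 = 19.

19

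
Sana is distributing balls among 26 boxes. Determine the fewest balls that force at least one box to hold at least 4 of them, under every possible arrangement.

With 78 balls one could put exactly 3 in each of the 26 boxes, and no box would reach 4.
Pigeonhole: one more ball must land in a box that already has 3, giving it 4.
So 26 × 3 + 1 = 79 balls are required.

79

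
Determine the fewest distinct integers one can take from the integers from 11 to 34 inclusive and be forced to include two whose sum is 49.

Group the elements by complementary pair {x, 49−x}: {15,34}, {16,33}, {17,32}, …, giving 10 two-element pairs and 4 integers whose partner 49−x falls outside [11,34].
By the pigeonhole principle, treating each of those 14 groups as a pigeonhole, one can pick one integer per group — 14 integers — with no two summing to 49.
The 15th integer lands in an occupied pair, forcing a sum of 49.

15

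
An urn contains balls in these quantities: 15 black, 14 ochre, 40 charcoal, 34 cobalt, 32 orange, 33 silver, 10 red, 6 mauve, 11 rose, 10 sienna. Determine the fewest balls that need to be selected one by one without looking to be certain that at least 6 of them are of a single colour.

An adversary could hand out at most 5 balls per colour: 5 + 5 + 5 + 5 + 5 + 5 + 5 + 5 + 5 + 5 = 50 balls and still no colour has 6.
One more ball lands in a colour already at 5, so 51 draws are enough and 50 are not.

51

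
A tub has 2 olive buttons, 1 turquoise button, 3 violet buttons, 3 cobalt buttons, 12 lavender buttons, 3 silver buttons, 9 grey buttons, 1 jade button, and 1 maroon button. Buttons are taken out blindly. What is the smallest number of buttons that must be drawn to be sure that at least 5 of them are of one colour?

By pigeonhole, put each drawn button into a box by colour. The largest draw with every box below 5 takes min(count, 4) from each colour; colours with fewer than 4 contribute all they have.
Σ min(cᵢ, 4) = 2 + 1 + 3 + 3 + 4 + 3 + 4 + 1 + 1 = 22.
Draw number 22 + 1 = 23 must push one box to 5.

23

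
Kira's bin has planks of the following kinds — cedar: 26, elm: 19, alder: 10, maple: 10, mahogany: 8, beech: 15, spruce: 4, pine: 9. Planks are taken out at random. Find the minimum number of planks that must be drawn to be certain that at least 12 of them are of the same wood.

An adversary could hand out at most 11 planks per wood (5 woods run out sooner): 11 + 11 + 10 + 10 + 8 + 11 + 4 + 9 = 74 planks and still no wood has 12.
By the pigeonhole principle, one more plank lands in a wood already at 11, so 75 draws are enough and 74 are not.

75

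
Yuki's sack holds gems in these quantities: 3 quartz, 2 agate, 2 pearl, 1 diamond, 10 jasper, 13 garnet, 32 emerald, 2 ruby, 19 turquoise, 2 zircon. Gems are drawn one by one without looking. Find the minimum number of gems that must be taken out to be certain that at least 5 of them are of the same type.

An adversary could hand out at most 4 gems per type (6 types run out sooner): 3 + 2 + 2 + 1 + 4 + 4 + 4 + 2 + 4 + 2 = 28 gems and still no type has 5.
By pigeonhole, one more gem lands in a type already at 4, so 29 draws are enough and 28 are not.

29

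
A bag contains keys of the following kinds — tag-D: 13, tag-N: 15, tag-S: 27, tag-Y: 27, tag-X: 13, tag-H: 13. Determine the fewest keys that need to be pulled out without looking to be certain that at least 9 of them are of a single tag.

An adversary could hand out at most 8 keys per tag: 8 + 8 + 8 + 8 + 8 + 8 = 48 keys and still no tag has 9.
By the pigeonhole principle, one more key lands in a tag already at 8, so 49 draws are enough and 48 are not.

49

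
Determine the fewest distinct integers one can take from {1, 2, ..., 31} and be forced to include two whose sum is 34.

Group the elements by complementary pair {x, 34−x}: {3,31}, {4,30}, {5,29}, …, giving 14 two-element pairs, the single value 17 (it cannot pair with itself since the integers are distinct), and 2 integers whose partner 34−x falls outside [1,31].
Pigeonhole: treating each of those 17 groups as a pigeonhole, one can pick one integer per group — 17 integers — with no two summing to 34.
The 18th integer lands in an occupied pair, forcing a sum of 34.

18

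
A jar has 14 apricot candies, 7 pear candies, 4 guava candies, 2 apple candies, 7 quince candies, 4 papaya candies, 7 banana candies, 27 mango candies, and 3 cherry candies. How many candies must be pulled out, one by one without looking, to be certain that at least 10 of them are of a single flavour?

By pigeonhole, put each drawn candy into a box by flavour. The largest draw with every box below 10 takes min(count, 9) from each flavour; flavours with fewer than 9 contribute all they have.
Σ min(cᵢ, 9) = 9 + 7 + 4 + 2 + 7 + 4 + 7 + 9 + 3 = 52.
Draw number 52 + 1 = 53 must push one box to 10.

53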